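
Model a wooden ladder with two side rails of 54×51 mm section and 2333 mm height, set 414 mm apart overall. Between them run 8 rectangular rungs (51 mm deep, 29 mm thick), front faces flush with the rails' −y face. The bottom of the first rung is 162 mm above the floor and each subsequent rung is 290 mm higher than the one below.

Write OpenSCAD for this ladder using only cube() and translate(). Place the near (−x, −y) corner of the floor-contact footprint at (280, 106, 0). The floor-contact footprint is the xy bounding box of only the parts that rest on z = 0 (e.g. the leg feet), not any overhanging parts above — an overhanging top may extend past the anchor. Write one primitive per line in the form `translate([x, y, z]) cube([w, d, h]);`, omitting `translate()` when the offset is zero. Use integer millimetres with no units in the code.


translate([280, 106, 0]) cube([54, 51, 2333]);
translate([640, 106, 0]) cube([54, 51, 2333]);
translate([334, 106, 162]) cube([306, 51, 29]);
translate([334, 106, 452]) cube([306, 51, 29]);
translate([334, 106, 742]) cube([306, 51, 29]);
translate([334, 106, 1032]) cube([306, 51, 29]);
translate([334, 106, 1322]) cube([306, 51, 29]);
translate([334, 106, 1612]) cube([306, 51, 29]);
translate([334, 106, 1902]) cube([306, 51, 29]);
translate([334, 106, 2192]) cube([306, 51, 29]);


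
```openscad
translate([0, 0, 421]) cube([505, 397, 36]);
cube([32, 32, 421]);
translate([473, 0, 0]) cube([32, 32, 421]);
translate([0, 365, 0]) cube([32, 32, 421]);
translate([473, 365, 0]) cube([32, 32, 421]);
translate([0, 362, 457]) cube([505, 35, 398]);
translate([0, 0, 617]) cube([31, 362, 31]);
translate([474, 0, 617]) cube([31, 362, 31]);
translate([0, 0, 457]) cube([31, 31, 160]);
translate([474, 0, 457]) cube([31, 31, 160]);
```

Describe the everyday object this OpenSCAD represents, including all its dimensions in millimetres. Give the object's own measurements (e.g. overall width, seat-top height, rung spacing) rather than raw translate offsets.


A chair. The seat is a 505×397×36 mm slab with its top at z = 457 mm, on four 32×32 mm corner legs (flush with the seat edges, standing on z = 0). A flat backrest 35 mm thick, 398 mm tall, spans the full seat width and rises from the seat top along its +y edge, rear face flush with the rear of the seat. Two armrests of 31×31 mm section run along each side from the seat's front edge to the front of the backrest, top faces 191 mm above the seat top and outer faces flush with the seat's x-edges; a 31×31 mm post under the front of each armrest stands on the seat at the front corner.


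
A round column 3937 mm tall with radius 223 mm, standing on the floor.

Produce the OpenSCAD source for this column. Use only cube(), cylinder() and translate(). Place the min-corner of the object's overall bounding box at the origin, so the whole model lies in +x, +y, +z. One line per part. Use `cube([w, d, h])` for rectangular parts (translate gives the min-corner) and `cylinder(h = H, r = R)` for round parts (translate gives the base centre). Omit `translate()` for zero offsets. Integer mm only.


translate([223, 223, 0]) cylinder(h = 3937, r = 223);


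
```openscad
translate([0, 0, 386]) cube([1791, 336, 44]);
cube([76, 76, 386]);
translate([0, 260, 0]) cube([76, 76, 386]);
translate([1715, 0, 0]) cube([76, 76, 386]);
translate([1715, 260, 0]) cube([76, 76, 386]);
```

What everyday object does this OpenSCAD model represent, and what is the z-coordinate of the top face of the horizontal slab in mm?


A bench. The seat-top height is 430 mm.

A long slab on four corner posts — a bench. The slab sits at z = 386 with thickness 44, so the top is 386 + 44 = 430 mm.


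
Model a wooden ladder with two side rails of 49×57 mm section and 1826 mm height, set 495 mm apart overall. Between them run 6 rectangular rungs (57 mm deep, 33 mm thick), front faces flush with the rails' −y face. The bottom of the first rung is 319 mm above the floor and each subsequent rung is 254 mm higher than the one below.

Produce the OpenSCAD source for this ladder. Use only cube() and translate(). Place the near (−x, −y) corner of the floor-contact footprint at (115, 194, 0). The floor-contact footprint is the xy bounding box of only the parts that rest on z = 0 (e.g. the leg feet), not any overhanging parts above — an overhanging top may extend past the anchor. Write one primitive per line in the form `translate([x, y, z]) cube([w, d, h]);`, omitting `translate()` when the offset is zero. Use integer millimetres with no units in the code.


translate([115, 194, 0]) cube([49, 57, 1826]);
translate([561, 194, 0]) cube([49, 57, 1826]);
translate([164, 194, 319]) cube([397, 57, 33]);
translate([164, 194, 573]) cube([397, 57, 33]);
translate([164, 194, 827]) cube([397, 57, 33]);
translate([164, 194, 1081]) cube([397, 57, 33]);
translate([164, 194, 1335]) cube([397, 57, 33]);
translate([164, 194, 1589]) cube([397, 57, 33]);


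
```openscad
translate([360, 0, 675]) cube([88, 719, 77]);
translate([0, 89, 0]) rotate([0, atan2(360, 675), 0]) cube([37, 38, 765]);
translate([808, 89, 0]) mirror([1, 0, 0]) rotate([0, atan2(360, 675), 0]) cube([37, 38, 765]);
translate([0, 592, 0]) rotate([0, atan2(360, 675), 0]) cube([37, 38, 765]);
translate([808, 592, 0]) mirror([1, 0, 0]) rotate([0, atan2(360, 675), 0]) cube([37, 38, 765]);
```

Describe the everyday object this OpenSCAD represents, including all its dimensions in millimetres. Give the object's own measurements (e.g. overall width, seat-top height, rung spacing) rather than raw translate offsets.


A sawhorse. A 88×719×77 mm beam (x, y, z) sits on two A-frame leg pairs. Each pair is two raked legs of 37×38 mm section (38 mm along y) splaying symmetrically in x. Each leg rises 675 mm vertically over 360 mm of horizontal reach and is 765 mm long along its own axis. Every leg's outer bottom edge rests on the floor and its outer top edge meets a bottom edge of the beam — the left legs (tilting toward +x) meet the beam's −x bottom edge, the right legs (their mirror images, tilting toward −x) meet its +x bottom edge — so the leg tops tuck under the beam, the beam's underside is 675 mm above the floor, and the feet are 808 mm apart outside-to-outside with the beam centred between them. The two leg pairs are set in 89 mm from either end of the beam.


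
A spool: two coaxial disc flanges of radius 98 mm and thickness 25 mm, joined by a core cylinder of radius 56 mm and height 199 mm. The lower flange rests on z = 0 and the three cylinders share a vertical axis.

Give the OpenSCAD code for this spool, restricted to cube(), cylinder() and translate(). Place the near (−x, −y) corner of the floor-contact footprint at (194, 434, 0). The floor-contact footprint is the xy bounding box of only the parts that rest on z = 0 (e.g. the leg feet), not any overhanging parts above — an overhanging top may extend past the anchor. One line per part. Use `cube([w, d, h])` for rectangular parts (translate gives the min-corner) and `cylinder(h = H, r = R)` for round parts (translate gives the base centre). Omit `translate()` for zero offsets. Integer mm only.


translate([292, 532, 0]) cylinder(h = 25, r = 98);
translate([292, 532, 25]) cylinder(h = 199, r = 56);
translate([292, 532, 224]) cylinder(h = 25, r = 98);


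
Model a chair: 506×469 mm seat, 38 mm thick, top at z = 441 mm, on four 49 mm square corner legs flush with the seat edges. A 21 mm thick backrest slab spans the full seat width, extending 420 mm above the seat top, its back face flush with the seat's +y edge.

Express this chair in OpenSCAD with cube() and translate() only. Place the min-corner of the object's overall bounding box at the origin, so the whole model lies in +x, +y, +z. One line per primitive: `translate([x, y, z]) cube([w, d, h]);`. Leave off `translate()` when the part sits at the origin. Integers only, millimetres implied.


// leg_h = 441 - 38 = 403
translate([0, 0, 403]) cube([506, 469, 38]);
cube([49, 49, 403]);
translate([457, 0, 0]) cube([49, 49, 403]);
translate([0, 420, 0]) cube([49, 49, 403]);
translate([457, 420, 0]) cube([49, 49, 403]);
translate([0, 448, 441]) cube([506, 21, 420]);


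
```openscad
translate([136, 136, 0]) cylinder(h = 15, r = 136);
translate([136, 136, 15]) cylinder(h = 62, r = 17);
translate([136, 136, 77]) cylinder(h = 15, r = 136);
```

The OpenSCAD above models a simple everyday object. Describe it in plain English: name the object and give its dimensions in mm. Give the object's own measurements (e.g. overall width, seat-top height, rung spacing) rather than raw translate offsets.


A spool: two coaxial disc flanges of radius 136 mm and thickness 15 mm, joined by a core cylinder of radius 17 mm and height 62 mm. The lower flange rests on z = 0 and the three cylinders share a vertical axis.


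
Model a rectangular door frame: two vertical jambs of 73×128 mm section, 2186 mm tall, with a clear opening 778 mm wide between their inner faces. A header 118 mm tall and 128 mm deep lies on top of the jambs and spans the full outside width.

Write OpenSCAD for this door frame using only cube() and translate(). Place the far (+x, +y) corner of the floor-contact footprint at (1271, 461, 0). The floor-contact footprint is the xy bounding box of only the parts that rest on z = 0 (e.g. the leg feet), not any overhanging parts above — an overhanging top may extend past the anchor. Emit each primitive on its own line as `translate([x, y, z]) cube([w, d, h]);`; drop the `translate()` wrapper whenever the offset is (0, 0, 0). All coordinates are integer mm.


translate([347, 333, 0]) cube([73, 128, 2186]);
translate([1198, 333, 0]) cube([73, 128, 2186]);
translate([347, 333, 2186]) cube([924, 128, 118]);


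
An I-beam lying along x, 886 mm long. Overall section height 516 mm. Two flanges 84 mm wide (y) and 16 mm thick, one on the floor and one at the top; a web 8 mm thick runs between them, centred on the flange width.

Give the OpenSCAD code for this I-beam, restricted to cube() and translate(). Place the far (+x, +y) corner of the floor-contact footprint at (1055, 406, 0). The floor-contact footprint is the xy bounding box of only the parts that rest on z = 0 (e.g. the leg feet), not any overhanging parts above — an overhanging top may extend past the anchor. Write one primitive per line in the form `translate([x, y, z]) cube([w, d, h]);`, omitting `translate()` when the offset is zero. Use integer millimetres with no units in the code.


translate([169, 322, 0]) cube([886, 84, 16]);
translate([169, 360, 16]) cube([886, 8, 484]);
translate([169, 322, 500]) cube([886, 84, 16]);


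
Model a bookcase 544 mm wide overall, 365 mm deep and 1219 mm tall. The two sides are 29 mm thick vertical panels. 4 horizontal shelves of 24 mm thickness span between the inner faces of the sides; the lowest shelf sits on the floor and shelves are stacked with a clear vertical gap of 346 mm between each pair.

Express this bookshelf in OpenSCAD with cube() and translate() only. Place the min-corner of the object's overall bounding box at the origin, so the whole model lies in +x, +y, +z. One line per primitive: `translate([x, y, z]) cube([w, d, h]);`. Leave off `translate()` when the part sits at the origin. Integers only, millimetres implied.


cube([29, 365, 1219]);
translate([515, 0, 0]) cube([29, 365, 1219]);
translate([29, 0, 0]) cube([486, 365, 24]);
translate([29, 0, 370]) cube([486, 365, 24]);
translate([29, 0, 740]) cube([486, 365, 24]);
translate([29, 0, 1110]) cube([486, 365, 24]);


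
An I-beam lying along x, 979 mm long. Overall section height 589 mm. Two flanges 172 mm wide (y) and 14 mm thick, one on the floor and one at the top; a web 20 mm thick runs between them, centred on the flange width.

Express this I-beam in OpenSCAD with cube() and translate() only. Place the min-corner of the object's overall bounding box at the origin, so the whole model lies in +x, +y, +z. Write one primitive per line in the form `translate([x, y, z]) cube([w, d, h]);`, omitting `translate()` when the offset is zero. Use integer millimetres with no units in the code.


cube([979, 172, 14]);
translate([0, 76, 14]) cube([979, 20, 561]);
translate([0, 0, 575]) cube([979, 172, 14]);


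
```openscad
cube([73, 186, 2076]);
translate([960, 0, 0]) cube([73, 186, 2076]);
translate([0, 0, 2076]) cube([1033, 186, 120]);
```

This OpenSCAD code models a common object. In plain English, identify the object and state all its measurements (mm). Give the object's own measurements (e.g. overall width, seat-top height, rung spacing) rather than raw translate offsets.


A door frame. The clear opening is 887 mm wide and 2076 mm high. Two 73 mm wide jambs, 186 mm deep, stand either side of the opening from the floor to the top of the opening. A 120 mm thick head sits across the top of both jambs, spanning the full outside width of the frame.


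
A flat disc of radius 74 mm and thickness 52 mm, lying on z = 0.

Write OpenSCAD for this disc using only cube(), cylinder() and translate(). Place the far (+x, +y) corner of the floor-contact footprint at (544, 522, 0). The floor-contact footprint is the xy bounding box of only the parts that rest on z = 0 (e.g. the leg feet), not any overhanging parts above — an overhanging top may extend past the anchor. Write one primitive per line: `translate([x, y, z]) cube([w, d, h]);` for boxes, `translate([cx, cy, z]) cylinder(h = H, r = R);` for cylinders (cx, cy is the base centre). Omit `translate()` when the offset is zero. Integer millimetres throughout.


translate([470, 448, 0]) cylinder(h = 52, r = 74);


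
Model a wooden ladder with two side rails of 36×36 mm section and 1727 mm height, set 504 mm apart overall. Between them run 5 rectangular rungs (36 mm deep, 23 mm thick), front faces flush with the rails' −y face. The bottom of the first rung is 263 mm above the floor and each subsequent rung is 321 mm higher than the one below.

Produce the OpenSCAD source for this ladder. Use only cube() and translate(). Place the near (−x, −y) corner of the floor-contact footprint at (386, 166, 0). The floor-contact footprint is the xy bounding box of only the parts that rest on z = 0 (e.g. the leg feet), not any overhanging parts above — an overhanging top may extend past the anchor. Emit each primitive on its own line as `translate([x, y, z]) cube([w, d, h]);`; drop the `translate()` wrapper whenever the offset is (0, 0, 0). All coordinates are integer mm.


translate([386, 166, 0]) cube([36, 36, 1727]);
translate([854, 166, 0]) cube([36, 36, 1727]);
translate([422, 166, 263]) cube([432, 36, 23]);
translate([422, 166, 584]) cube([432, 36, 23]);
translate([422, 166, 905]) cube([432, 36, 23]);
translate([422, 166, 1226]) cube([432, 36, 23]);
translate([422, 166, 1547]) cube([432, 36, 23]);


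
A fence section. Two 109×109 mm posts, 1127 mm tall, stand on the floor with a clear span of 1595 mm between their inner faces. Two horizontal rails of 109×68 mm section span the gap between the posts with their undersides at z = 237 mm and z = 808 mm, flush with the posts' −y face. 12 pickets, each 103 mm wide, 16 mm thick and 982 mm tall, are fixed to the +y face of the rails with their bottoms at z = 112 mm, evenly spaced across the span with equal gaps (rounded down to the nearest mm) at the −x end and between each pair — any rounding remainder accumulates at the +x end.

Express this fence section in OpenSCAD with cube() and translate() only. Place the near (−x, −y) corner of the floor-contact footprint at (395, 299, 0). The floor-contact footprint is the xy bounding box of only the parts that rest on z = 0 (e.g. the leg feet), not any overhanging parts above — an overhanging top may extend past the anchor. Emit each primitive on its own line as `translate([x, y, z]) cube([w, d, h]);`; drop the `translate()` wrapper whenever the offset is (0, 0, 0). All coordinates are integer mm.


translate([395, 299, 0]) cube([109, 109, 1127]);
translate([2099, 299, 0]) cube([109, 109, 1127]);
translate([504, 299, 237]) cube([1595, 109, 68]);
translate([504, 299, 808]) cube([1595, 109, 68]);
translate([531, 408, 112]) cube([103, 16, 982]);
translate([661, 408, 112]) cube([103, 16, 982]);
translate([791, 408, 112]) cube([103, 16, 982]);
translate([921, 408, 112]) cube([103, 16, 982]);
translate([1051, 408, 112]) cube([103, 16, 982]);
translate([1181, 408, 112]) cube([103, 16, 982]);
translate([1311, 408, 112]) cube([103, 16, 982]);
translate([1441, 408, 112]) cube([103, 16, 982]);
translate([1571, 408, 112]) cube([103, 16, 982]);
translate([1701, 408, 112]) cube([103, 16, 982]);
translate([1831, 408, 112]) cube([103, 16, 982]);
translate([1961, 408, 112]) cube([103, 16, 982]);


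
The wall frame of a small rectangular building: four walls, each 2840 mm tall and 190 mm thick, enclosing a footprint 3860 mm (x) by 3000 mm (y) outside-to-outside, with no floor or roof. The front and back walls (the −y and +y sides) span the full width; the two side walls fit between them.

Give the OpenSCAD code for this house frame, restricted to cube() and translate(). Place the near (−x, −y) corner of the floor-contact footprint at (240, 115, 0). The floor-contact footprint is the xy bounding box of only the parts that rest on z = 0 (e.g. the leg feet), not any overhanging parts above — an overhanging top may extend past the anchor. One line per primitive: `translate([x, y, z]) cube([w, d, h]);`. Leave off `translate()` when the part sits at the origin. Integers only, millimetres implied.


translate([240, 115, 0]) cube([3860, 190, 2840]);
translate([240, 2925, 0]) cube([3860, 190, 2840]);
translate([240, 305, 0]) cube([190, 2620, 2840]);
translate([3910, 305, 0]) cube([190, 2620, 2840]);


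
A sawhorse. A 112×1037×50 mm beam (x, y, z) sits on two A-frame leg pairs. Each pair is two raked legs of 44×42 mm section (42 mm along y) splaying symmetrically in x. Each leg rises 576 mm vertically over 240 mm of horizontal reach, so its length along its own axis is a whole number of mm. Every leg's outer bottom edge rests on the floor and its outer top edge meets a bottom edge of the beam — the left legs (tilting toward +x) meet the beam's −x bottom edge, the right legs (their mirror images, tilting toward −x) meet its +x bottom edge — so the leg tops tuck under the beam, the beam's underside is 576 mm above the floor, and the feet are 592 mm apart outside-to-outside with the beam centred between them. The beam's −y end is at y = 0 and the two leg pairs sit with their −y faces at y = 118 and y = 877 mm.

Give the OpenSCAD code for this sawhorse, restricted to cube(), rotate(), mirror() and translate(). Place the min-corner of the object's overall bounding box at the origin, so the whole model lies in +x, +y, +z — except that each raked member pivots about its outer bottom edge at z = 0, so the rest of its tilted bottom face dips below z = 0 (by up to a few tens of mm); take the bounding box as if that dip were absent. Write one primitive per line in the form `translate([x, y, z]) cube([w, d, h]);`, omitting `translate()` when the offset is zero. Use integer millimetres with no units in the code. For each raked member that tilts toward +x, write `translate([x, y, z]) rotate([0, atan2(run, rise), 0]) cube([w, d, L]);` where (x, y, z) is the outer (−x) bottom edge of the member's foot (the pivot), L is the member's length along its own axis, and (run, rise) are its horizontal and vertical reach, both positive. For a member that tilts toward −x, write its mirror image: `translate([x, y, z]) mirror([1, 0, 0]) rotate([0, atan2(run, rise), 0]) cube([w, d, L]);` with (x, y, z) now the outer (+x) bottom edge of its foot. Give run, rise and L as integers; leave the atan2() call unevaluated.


translate([240, 0, 576]) cube([112, 1037, 50]);
translate([0, 118, 0]) rotate([0, atan2(240, 576), 0]) cube([44, 42, 624]);
translate([592, 118, 0]) mirror([1, 0, 0]) rotate([0, atan2(240, 576), 0]) cube([44, 42, 624]);
translate([0, 877, 0]) rotate([0, atan2(240, 576), 0]) cube([44, 42, 624]);
translate([592, 877, 0]) mirror([1, 0, 0]) rotate([0, atan2(240, 576), 0]) cube([44, 42, 624]);


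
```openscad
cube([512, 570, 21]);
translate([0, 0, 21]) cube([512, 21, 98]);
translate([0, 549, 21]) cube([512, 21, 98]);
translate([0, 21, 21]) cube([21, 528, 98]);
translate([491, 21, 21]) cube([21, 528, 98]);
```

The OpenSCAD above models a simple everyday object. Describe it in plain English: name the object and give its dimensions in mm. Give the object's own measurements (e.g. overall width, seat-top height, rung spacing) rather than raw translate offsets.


An open-topped rectangular box: outside dimensions 512×570×119 mm, with a uniform wall and base thickness of 21 mm. The base is a full 512×570 slab on the floor; four walls sit on top of the base. The front and back walls (the −y and +y sides) span the full width; the two side walls fit between them.


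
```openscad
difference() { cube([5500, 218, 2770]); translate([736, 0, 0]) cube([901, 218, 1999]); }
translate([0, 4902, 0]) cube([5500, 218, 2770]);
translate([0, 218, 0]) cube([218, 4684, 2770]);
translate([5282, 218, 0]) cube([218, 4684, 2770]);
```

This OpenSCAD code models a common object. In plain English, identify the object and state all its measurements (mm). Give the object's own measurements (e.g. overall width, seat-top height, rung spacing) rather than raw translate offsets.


A single room: four walls, each 2770 mm tall and 218 mm thick, enclosing an outside footprint 5500×5120 mm (x × y), no floor or roof. The front and back walls (−y and +y sides) run the full x-width; the side walls fit between their inner faces. A door opening 901 mm wide and 1999 mm tall is cut through the front wall from the floor up, its −x edge 736 mm from the wall's −x end.


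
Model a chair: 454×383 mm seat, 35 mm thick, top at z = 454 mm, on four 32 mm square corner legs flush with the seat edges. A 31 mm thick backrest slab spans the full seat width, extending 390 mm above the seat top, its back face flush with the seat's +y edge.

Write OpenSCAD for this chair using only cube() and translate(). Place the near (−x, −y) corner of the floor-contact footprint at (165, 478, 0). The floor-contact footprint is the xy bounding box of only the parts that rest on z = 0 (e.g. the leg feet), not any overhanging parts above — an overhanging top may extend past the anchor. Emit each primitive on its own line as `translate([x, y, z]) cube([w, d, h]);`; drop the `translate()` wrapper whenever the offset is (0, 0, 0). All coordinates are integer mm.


// leg_h = 454 - 35 = 419
translate([165, 478, 419]) cube([454, 383, 35]);
translate([165, 478, 0]) cube([32, 32, 419]);
translate([587, 478, 0]) cube([32, 32, 419]);
translate([165, 829, 0]) cube([32, 32, 419]);
translate([587, 829, 0]) cube([32, 32, 419]);
translate([165, 830, 454]) cube([454, 31, 390]);


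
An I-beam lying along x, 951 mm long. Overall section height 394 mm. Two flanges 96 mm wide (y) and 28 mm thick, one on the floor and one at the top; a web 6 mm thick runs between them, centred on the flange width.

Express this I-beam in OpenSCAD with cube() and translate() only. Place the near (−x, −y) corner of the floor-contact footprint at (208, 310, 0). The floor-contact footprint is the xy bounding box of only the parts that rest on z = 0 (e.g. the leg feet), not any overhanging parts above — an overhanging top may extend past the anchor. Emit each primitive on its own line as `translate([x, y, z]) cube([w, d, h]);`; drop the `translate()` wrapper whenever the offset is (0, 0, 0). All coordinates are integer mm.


translate([208, 310, 0]) cube([951, 96, 28]);
translate([208, 355, 28]) cube([951, 6, 338]);
translate([208, 310, 366]) cube([951, 96, 28]);


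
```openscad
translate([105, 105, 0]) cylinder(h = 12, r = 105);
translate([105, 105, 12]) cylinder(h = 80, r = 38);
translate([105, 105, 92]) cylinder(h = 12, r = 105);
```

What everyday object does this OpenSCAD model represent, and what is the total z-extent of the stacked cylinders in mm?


A spool. The overall height is 104 mm.

Three coaxial cylinders, large–small–large — a spool. Two 12 mm flanges and a 80 mm core give 12 + 80 + 12 = 104 mm.


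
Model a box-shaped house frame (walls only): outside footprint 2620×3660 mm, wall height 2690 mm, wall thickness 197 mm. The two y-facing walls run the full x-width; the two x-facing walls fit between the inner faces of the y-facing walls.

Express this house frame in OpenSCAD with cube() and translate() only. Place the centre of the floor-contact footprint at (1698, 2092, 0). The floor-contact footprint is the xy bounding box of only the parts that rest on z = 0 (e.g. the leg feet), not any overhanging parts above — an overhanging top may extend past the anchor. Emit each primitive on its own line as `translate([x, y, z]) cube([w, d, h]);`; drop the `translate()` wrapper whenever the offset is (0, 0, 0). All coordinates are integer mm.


translate([388, 262, 0]) cube([2620, 197, 2690]);
translate([388, 3725, 0]) cube([2620, 197, 2690]);
translate([388, 459, 0]) cube([197, 3266, 2690]);
translate([2811, 459, 0]) cube([197, 3266, 2690]);


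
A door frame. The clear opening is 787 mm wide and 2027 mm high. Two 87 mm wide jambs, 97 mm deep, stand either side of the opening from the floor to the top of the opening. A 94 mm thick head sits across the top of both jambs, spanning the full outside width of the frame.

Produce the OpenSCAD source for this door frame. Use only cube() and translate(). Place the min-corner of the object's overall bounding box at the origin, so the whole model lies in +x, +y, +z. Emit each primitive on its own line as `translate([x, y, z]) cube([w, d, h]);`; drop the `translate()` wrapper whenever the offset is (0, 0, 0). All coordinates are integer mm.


cube([87, 97, 2027]);
translate([874, 0, 0]) cube([87, 97, 2027]);
translate([0, 0, 2027]) cube([961, 97, 94]);


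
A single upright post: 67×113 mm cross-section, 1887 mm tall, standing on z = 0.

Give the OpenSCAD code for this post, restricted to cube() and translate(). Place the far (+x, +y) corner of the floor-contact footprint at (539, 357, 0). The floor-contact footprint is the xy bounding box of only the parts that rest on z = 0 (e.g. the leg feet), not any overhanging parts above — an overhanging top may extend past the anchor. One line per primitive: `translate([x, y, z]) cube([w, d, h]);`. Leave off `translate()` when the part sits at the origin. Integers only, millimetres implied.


translate([472, 244, 0]) cube([67, 113, 1887]);


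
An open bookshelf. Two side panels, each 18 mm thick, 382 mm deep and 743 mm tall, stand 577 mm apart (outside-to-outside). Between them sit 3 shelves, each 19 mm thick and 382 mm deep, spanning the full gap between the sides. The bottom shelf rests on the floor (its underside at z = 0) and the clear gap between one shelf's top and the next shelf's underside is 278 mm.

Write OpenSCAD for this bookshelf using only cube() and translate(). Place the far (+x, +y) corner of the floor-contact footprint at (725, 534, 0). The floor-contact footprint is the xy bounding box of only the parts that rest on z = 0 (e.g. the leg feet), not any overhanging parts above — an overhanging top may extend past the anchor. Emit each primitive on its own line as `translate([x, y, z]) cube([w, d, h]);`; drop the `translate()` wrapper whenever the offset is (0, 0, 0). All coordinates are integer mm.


translate([148, 152, 0]) cube([18, 382, 743]);
translate([707, 152, 0]) cube([18, 382, 743]);
translate([166, 152, 0]) cube([541, 382, 19]);
translate([166, 152, 297]) cube([541, 382, 19]);
translate([166, 152, 594]) cube([541, 382, 19]);


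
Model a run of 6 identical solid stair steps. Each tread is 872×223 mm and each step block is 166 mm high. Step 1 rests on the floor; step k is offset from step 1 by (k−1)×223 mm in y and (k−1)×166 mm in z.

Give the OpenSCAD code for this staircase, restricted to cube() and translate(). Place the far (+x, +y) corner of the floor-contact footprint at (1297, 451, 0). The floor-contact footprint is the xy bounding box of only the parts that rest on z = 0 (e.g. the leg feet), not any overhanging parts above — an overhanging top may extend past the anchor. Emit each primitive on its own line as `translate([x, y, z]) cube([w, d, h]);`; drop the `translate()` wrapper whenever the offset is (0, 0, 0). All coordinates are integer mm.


translate([425, 228, 0]) cube([872, 223, 166]);
translate([425, 451, 166]) cube([872, 223, 166]);
translate([425, 674, 332]) cube([872, 223, 166]);
translate([425, 897, 498]) cube([872, 223, 166]);
translate([425, 1120, 664]) cube([872, 223, 166]);
translate([425, 1343, 830]) cube([872, 223, 166]);


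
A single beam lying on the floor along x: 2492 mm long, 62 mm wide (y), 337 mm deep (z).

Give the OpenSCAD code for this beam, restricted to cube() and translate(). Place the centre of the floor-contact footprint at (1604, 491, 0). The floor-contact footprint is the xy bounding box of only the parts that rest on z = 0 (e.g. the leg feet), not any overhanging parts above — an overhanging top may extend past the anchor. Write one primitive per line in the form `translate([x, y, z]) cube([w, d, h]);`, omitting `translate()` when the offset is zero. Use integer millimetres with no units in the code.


translate([358, 460, 0]) cube([2492, 62, 337]);


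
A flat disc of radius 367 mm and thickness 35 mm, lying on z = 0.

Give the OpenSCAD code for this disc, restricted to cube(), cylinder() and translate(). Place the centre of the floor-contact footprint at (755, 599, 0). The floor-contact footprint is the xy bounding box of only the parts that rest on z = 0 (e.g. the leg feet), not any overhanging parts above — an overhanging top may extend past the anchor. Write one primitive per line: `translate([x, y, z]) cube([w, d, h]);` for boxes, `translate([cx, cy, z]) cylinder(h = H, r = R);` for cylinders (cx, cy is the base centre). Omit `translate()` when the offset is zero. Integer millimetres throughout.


translate([755, 599, 0]) cylinder(h = 35, r = 367);


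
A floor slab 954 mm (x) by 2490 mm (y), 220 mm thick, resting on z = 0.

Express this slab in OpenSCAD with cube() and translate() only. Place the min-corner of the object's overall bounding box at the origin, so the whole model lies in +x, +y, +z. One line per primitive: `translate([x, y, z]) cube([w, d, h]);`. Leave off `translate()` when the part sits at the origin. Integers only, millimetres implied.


cube([954, 2490, 220]);


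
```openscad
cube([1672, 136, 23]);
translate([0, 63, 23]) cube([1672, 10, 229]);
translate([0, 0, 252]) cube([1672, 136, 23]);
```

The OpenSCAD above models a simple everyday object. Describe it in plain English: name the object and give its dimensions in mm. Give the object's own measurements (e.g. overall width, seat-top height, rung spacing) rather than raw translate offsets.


An I-beam lying along x, 1672 mm long. Overall section height 275 mm. Two flanges 136 mm wide (y) and 23 mm thick, one on the floor and one at the top; a web 10 mm thick runs between them, centred on the flange width.


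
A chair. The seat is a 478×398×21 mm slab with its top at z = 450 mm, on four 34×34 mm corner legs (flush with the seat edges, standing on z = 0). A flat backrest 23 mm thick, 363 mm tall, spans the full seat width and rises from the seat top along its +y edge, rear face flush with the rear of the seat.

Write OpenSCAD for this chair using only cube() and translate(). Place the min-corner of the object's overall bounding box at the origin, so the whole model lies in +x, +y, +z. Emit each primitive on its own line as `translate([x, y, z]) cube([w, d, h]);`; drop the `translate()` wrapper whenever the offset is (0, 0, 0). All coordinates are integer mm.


translate([0, 0, 429]) cube([478, 398, 21]);
cube([34, 34, 429]);
translate([444, 0, 0]) cube([34, 34, 429]);
translate([0, 364, 0]) cube([34, 34, 429]);
translate([444, 364, 0]) cube([34, 34, 429]);
translate([0, 375, 450]) cube([478, 23, 363]);


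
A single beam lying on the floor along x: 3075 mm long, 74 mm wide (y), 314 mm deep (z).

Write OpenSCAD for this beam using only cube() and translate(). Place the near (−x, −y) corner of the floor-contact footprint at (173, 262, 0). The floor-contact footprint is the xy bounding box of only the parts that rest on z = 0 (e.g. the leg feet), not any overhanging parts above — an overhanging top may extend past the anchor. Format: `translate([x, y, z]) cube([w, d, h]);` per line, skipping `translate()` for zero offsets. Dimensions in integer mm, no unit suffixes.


translate([173, 262, 0]) cube([3075, 74, 314]);


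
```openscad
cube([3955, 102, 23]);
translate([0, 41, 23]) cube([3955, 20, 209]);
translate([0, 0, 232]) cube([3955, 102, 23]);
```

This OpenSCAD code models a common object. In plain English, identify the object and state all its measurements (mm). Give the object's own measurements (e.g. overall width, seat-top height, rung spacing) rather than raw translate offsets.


An I-beam lying along x, 3955 mm long. Overall section height 255 mm. Two flanges 102 mm wide (y) and 23 mm thick, one on the floor and one at the top; a web 20 mm thick runs between them, centred on the flange width.


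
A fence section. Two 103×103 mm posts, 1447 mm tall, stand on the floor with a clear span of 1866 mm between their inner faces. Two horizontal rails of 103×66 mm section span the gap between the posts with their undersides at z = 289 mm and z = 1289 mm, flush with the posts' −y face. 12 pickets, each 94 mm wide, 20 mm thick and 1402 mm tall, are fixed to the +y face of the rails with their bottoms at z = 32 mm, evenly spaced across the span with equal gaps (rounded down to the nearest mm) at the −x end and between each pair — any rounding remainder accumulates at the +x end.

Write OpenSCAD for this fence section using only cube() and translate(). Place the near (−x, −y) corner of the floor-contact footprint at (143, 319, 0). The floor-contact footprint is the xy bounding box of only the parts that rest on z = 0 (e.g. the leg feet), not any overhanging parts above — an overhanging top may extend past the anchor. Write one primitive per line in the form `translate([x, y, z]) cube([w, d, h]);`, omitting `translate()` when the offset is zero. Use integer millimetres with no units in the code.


translate([143, 319, 0]) cube([103, 103, 1447]);
translate([2112, 319, 0]) cube([103, 103, 1447]);
translate([246, 319, 289]) cube([1866, 103, 66]);
translate([246, 319, 1289]) cube([1866, 103, 66]);
translate([302, 422, 32]) cube([94, 20, 1402]);
translate([452, 422, 32]) cube([94, 20, 1402]);
translate([602, 422, 32]) cube([94, 20, 1402]);
translate([752, 422, 32]) cube([94, 20, 1402]);
translate([902, 422, 32]) cube([94, 20, 1402]);
translate([1052, 422, 32]) cube([94, 20, 1402]);
translate([1202, 422, 32]) cube([94, 20, 1402]);
translate([1352, 422, 32]) cube([94, 20, 1402]);
translate([1502, 422, 32]) cube([94, 20, 1402]);
translate([1652, 422, 32]) cube([94, 20, 1402]);
translate([1802, 422, 32]) cube([94, 20, 1402]);
translate([1952, 422, 32]) cube([94, 20, 1402]);


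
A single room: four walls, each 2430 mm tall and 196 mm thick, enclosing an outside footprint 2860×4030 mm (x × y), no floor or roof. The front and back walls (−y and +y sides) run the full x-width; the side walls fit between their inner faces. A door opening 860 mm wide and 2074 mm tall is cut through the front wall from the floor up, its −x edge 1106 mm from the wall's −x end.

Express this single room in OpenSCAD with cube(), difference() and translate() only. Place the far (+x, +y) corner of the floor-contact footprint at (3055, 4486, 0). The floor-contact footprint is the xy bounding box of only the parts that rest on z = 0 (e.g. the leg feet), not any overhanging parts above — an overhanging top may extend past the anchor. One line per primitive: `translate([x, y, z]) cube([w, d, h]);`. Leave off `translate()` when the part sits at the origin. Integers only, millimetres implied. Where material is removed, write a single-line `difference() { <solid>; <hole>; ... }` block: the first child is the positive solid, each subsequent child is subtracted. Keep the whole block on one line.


difference() { translate([195, 456, 0]) cube([2860, 196, 2430]); translate([1301, 456, 0]) cube([860, 196, 2074]); }
translate([195, 4290, 0]) cube([2860, 196, 2430]);
translate([195, 652, 0]) cube([196, 3638, 2430]);
translate([2859, 652, 0]) cube([196, 3638, 2430]);


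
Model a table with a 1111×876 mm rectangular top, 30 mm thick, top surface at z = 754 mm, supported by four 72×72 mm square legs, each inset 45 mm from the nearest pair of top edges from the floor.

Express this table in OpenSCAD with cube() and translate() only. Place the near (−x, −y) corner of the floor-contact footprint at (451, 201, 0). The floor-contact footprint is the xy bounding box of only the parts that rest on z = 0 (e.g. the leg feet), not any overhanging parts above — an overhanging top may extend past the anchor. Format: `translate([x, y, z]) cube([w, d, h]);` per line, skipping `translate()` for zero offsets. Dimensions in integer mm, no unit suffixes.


// leg_h = 754 - 30 = 724
translate([406, 156, 724]) cube([1111, 876, 30]);
translate([451, 201, 0]) cube([72, 72, 724]);
translate([1400, 201, 0]) cube([72, 72, 724]);
translate([451, 915, 0]) cube([72, 72, 724]);
translate([1400, 915, 0]) cube([72, 72, 724]);


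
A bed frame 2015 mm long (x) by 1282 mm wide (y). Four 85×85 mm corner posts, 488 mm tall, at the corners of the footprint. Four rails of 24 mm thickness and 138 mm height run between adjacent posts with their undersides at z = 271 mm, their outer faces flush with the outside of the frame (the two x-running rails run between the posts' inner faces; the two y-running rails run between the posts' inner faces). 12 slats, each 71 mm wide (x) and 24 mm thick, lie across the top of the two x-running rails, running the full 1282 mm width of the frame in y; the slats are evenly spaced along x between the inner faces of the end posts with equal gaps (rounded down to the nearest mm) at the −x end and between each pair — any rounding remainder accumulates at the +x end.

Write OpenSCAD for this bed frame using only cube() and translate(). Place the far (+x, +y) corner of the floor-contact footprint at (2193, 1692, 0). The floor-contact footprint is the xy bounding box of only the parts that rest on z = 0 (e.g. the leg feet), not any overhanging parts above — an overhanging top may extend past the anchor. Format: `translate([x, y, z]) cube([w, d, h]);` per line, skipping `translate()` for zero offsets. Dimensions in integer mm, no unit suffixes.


translate([178, 410, 0]) cube([85, 85, 488]);
translate([178, 1607, 0]) cube([85, 85, 488]);
translate([2108, 410, 0]) cube([85, 85, 488]);
translate([2108, 1607, 0]) cube([85, 85, 488]);
translate([263, 410, 271]) cube([1845, 24, 138]);
translate([263, 1668, 271]) cube([1845, 24, 138]);
translate([178, 495, 271]) cube([24, 1112, 138]);
translate([2169, 495, 271]) cube([24, 1112, 138]);
translate([339, 410, 409]) cube([71, 1282, 24]);
translate([486, 410, 409]) cube([71, 1282, 24]);
translate([633, 410, 409]) cube([71, 1282, 24]);
translate([780, 410, 409]) cube([71, 1282, 24]);
translate([927, 410, 409]) cube([71, 1282, 24]);
translate([1074, 410, 409]) cube([71, 1282, 24]);
translate([1221, 410, 409]) cube([71, 1282, 24]);
translate([1368, 410, 409]) cube([71, 1282, 24]);
translate([1515, 410, 409]) cube([71, 1282, 24]);
translate([1662, 410, 409]) cube([71, 1282, 24]);
translate([1809, 410, 409]) cube([71, 1282, 24]);
translate([1956, 410, 409]) cube([71, 1282, 24]);


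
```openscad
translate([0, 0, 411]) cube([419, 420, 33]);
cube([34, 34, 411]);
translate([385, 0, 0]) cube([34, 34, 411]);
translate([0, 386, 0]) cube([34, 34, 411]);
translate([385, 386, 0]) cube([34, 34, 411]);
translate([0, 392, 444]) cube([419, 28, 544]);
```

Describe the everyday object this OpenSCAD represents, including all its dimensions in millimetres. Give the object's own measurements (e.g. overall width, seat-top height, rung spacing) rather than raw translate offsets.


A chair. The seat is a 419×420×33 mm slab with its top at z = 444 mm, on four 34×34 mm corner legs (flush with the seat edges, standing on z = 0). A flat backrest 28 mm thick, 544 mm tall, spans the full seat width and rises from the seat top along its +y edge, rear face flush with the rear of the seat.
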